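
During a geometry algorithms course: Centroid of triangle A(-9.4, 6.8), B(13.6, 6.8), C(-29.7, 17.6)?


Centroid = ((x_A+x_B+x_C)/3, (y_A+y_B+y_C)/3)
= (((-9.4)+13.6+(-29.7))/3, (6.8+6.8+17.6)/3)
= (-8.5, 10.4)

(-8.5, 10.4)


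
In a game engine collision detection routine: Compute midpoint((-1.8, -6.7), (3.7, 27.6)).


M = (((-1.8)+3.7)/2, ((-6.7)+27.6)/2)
= (0.95, 10.45)

(0.95, 10.45)


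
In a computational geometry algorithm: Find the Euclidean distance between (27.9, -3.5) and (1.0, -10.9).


dx=-26.9, dy=-7.4
d^2 = (-26.9)^2 + (-7.4)^2 = 778.37
d = sqrt(778.37) = 27.8993

27.8993


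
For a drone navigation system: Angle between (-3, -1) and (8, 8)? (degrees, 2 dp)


u.v = -32, |u| = sqrt(10) = 3.1623, |v| = sqrt(128) = 11.3137
cos(theta) = u.v/(|u||v|) = -32/sqrt(1280) = -0.894427
theta = acos(-0.894427) = 153.43 degrees

153.43 degrees


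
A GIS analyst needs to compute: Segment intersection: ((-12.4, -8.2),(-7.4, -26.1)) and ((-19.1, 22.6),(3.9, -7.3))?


Cross products: d1=-508.07, d2=-770.27, d3=34.07, d4=296.27
d1*d2 < 0 and d3*d4 < 0? no

No, they don't intersect


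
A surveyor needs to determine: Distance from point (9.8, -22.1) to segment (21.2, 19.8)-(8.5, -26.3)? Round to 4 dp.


Project P onto AB: t = 0.9081 (clamped to [0,1])
Closest point on segment: (9.6671, -22.0634)
Distance: 0.1378

0.1378


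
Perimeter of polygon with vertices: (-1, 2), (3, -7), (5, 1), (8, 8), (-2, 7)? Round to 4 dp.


Sides: (-1, 2)->(3, -7): sqrt(97) = 9.848858, (3, -7)->(5, 1): sqrt(68) = 8.246211, (5, 1)->(8, 8): sqrt(58) = 7.615773, (8, 8)->(-2, 7): sqrt(101) = 10.049876, (-2, 7)->(-1, 2): sqrt(26) = 5.09902
Sum = 40.859738
Perimeter = 40.8597

40.8597


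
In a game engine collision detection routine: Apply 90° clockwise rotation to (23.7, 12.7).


90° CW: (x,y) -> (y, -x)
(23.7,12.7) -> (12.7, -23.7)

(12.7, -23.7)


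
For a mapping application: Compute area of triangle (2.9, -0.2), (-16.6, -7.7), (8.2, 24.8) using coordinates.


Area = |x_A(y_B-y_C) + x_B(y_C-y_A) + x_C(y_A-y_B)|/2
= |(-94.25) + (-415) + 61.5|/2
= 447.75/2 = 223.875

223.875


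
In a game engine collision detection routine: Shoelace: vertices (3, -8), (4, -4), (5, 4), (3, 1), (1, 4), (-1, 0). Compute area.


Shoelace sum: (3*(-4) - 4*(-8)) + (4*4 - 5*(-4)) + (5*1 - 3*4) + (3*4 - 1*1) + (1*0 - (-1)*4) + ((-1)*(-8) - 3*0)
= 72
Area = |72|/2 = 36

36


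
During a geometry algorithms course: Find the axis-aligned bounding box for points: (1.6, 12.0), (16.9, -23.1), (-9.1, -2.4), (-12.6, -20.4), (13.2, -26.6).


x range: [-12.6, 16.9]
y range: [-26.6, 12]
Bounding box: (-12.6,-26.6) to (16.9,12)

(-12.6,-26.6) to (16.9,12)


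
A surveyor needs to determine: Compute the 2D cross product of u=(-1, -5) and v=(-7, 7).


u x v = u_x*v_y - u_y*v_x = (-1)*7 - (-5)*(-7)
= (-7) - 35 = -42

-42


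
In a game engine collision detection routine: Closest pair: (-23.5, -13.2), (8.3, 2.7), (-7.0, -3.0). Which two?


d(P0,P1) = 35.5535, d(P0,P2) = 19.3982, d(P1,P2) = 16.3273
Closest: P1 and P2

Closest pair: (8.3, 2.7) and (-7.0, -3.0), distance = 16.3273


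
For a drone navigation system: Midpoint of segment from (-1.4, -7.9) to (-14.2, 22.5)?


M = (((-1.4)+(-14.2))/2, ((-7.9)+22.5)/2)
= (-7.8, 7.3)

(-7.8, 7.3)


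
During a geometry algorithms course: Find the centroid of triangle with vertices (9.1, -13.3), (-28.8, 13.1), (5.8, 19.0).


Centroid = ((x_A+x_B+x_C)/3, (y_A+y_B+y_C)/3)
= ((9.1+(-28.8)+5.8)/3, ((-13.3)+13.1+19)/3)
= (-4.6333, 6.2667)

(-4.6333, 6.2667)


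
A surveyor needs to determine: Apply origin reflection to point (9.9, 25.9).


Reflection over origin: (x,y) -> (-x,-y)
(9.9, 25.9) -> (-9.9, -25.9)

(-9.9, -25.9)


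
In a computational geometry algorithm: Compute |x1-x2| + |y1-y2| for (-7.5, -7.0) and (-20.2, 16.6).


|(-7.5)-(-20.2)| + |(-7)-16.6| = 12.7 + 23.6 = 36.3

36.3


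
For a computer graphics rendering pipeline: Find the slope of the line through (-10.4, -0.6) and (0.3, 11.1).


slope = (y2-y1)/(x2-x1) = (11.1-(-0.6))/(0.3-(-10.4)) = 11.7/10.7 = 1.0935

1.0935


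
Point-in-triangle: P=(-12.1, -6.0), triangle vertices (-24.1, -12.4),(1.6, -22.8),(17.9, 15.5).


Cross products: AB x AP = 289.28, BC x BP = 798.55, CA x CP = 66
All same sign? yes

Yes, inside


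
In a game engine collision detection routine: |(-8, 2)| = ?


|u| = sqrt((-8)^2 + 2^2) = sqrt(68) = 8.2462

8.2462


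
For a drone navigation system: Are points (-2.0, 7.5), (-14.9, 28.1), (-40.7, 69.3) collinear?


Cross product: ((-14.9)-(-2))*(69.3-7.5) - (28.1-7.5)*((-40.7)-(-2))
= 0

Yes, collinear


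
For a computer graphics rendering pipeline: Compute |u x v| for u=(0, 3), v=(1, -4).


|u x v| = |0*(-4) - 3*1|
= |0 - 3| = 3

3


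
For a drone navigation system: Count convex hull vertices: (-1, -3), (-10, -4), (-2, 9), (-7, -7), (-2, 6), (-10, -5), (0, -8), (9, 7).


Convex hull vertices (CCW): (-10, -5), (-7, -7), (0, -8), (9, 7), (-2, 9), (-10, -4)
Count = 6

6


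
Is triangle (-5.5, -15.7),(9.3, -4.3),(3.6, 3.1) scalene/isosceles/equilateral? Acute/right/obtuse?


Side lengths squared: AB^2=349, BC^2=87.25, CA^2=436.25
Sorted: [87.25, 349, 436.25]
By sides: Scalene, By angles: Right

Scalene, Right


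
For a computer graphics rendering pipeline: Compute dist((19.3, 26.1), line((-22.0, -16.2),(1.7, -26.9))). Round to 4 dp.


|cross product| = 1444.42
|line direction| = sqrt(676.18) = 26.0035
Distance = 1444.42/sqrt(676.18) = 55.5472

55.5472


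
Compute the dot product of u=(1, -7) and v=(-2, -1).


u . v = u_x*v_x + u_y*v_y = 1*(-2) + (-7)*(-1)
= (-2) + 7 = 5

5


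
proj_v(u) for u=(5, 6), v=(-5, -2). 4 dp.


u.v = -37, |v| = sqrt(29) = 5.3852
Scalar projection = u.v / |v| = -37 / sqrt(29) = -6.8707

-6.8707


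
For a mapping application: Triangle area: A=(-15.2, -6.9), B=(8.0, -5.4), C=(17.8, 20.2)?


Area = |x_A(y_B-y_C) + x_B(y_C-y_A) + x_C(y_A-y_B)|/2
= |389.12 + 216.8 + (-26.7)|/2
= 579.22/2 = 289.61

289.61


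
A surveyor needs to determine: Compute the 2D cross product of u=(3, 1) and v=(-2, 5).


u x v = u_x*v_y - u_y*v_x = 3*5 - 1*(-2)
= 15 - (-2) = 17

17


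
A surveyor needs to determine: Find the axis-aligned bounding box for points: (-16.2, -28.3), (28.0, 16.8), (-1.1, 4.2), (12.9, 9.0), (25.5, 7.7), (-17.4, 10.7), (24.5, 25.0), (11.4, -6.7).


x range: [-17.4, 28]
y range: [-28.3, 25]
Bounding box: (-17.4,-28.3) to (28,25)

(-17.4,-28.3) to (28,25)


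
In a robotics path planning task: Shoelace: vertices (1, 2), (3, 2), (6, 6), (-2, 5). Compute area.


Shoelace sum: (1*2 - 3*2) + (3*6 - 6*2) + (6*5 - (-2)*6) + ((-2)*2 - 1*5)
= 35
Area = |35|/2 = 17.5

17.5


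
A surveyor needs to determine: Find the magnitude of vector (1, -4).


|u| = sqrt(1^2 + (-4)^2) = sqrt(17) = 4.1231

4.1231


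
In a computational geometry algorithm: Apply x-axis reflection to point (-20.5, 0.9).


Reflection over x-axis: (x,y) -> (x,-y)
(-20.5, 0.9) -> (-20.5, -0.9)

(-20.5, -0.9)


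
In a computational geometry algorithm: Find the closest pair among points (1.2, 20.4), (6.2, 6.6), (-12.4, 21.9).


d(P0,P1) = 14.6779, d(P0,P2) = 13.6825, d(P1,P2) = 24.0842
Closest: P0 and P2

Closest pair: (1.2, 20.4) and (-12.4, 21.9), distance = 13.6825


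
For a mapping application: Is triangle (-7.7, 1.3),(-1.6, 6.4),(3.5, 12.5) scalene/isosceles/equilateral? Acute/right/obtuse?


Side lengths squared: AB^2=63.22, BC^2=63.22, CA^2=250.88
Sorted: [63.22, 63.22, 250.88]
By sides: Isosceles, By angles: Obtuse

Isosceles, Obtuse


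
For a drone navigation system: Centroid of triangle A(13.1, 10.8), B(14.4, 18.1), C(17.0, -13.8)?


Centroid = ((x_A+x_B+x_C)/3, (y_A+y_B+y_C)/3)
= ((13.1+14.4+17)/3, (10.8+18.1+(-13.8))/3)
= (14.8333, 5.0333)

(14.8333, 5.0333)


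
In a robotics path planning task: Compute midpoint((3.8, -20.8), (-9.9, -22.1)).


M = ((3.8+(-9.9))/2, ((-20.8)+(-22.1))/2)
= (-3.05, -21.45)

(-3.05, -21.45)


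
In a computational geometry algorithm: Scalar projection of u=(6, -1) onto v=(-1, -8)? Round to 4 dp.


u.v = 2, |v| = sqrt(65) = 8.0623
Scalar projection = u.v / |v| = 2 / sqrt(65) = 0.2481

0.2481


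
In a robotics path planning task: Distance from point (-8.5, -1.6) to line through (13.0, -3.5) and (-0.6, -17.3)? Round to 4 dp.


|cross product| = 322.54
|line direction| = sqrt(375.4) = 19.3752
Distance = 322.54/sqrt(375.4) = 16.647

16.647


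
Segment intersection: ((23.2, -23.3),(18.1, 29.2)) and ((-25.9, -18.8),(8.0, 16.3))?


Cross products: d1=-1875.96, d2=82.8, d3=2554.8, d4=596.04
d1*d2 < 0 and d3*d4 < 0? no

No, they don't intersect


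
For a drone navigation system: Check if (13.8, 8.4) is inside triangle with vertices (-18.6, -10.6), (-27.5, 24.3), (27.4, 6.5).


Cross products: AB x AP = -1299.86, BC x BP = -137.77, CA x CP = -319.96
All same sign? yes

Yes, inside


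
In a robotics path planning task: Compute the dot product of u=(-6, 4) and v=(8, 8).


u . v = u_x*v_x + u_y*v_y = (-6)*8 + 4*8
= (-48) + 32 = -16

-16


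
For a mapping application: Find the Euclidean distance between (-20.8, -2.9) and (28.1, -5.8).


dx=48.9, dy=-2.9
d^2 = 48.9^2 + (-2.9)^2 = 2399.62
d = sqrt(2399.62) = 48.9859

48.9859


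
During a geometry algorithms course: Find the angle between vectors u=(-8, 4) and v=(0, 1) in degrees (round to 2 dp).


u.v = 4, |u| = sqrt(80) = 8.9443, |v| = sqrt(1) = 1
cos(theta) = u.v/(|u||v|) = 4/sqrt(80) = 0.447214
theta = acos(0.447214) = 63.43 degrees

63.43 degrees


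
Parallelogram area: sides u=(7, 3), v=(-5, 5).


|u x v| = |7*5 - 3*(-5)|
= |35 - (-15)| = 50

50


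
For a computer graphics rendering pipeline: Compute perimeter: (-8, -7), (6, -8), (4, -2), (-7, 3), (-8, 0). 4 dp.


Sides: (-8, -7)->(6, -8): sqrt(197) = 14.035669, (6, -8)->(4, -2): sqrt(40) = 6.324555, (4, -2)->(-7, 3): sqrt(146) = 12.083046, (-7, 3)->(-8, 0): sqrt(10) = 3.162278, (-8, 0)->(-8, -7): sqrt(49) = 7
Sum = 42.605548
Perimeter = 42.6055

42.6055


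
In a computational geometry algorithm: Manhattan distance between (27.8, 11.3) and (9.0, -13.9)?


|27.8-9| + |11.3-(-13.9)| = 18.8 + 25.2 = 44

44


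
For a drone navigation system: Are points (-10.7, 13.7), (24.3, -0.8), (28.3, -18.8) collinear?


Cross product: (24.3-(-10.7))*((-18.8)-13.7) - ((-0.8)-13.7)*(28.3-(-10.7))
= -572

No, not collinear


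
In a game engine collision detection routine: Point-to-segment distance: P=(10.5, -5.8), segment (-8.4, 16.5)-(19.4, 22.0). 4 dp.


Project P onto AB: t = 0.5015 (clamped to [0,1])
Closest point on segment: (5.5424, 19.2584)
Distance: 25.5441

25.5441


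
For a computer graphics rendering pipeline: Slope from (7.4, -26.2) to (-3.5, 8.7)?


slope = (y2-y1)/(x2-x1) = (8.7-(-26.2))/((-3.5)-7.4) = 34.9/(-10.9) = -3.2018

-3.2018


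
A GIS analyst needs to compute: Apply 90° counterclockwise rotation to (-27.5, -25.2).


90° CCW: (x,y) -> (-y, x)
(-27.5,-25.2) -> (25.2, -27.5)

(25.2, -27.5)


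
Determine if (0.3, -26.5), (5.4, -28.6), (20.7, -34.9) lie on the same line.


Cross product: (5.4-0.3)*((-34.9)-(-26.5)) - ((-28.6)-(-26.5))*(20.7-0.3)
= 0

Yes, collinear


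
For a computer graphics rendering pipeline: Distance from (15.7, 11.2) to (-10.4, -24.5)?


dx=-26.1, dy=-35.7
d^2 = (-26.1)^2 + (-35.7)^2 = 1955.7
d = sqrt(1955.7) = 44.2233

44.2233


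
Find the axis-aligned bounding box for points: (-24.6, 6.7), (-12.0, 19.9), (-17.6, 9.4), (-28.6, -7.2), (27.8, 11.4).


x range: [-28.6, 27.8]
y range: [-7.2, 19.9]
Bounding box: (-28.6,-7.2) to (27.8,19.9)

(-28.6,-7.2) to (27.8,19.9)


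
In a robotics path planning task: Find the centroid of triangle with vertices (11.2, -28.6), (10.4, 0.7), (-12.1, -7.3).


Centroid = ((x_A+x_B+x_C)/3, (y_A+y_B+y_C)/3)
= ((11.2+10.4+(-12.1))/3, ((-28.6)+0.7+(-7.3))/3)
= (3.1667, -11.7333)

(3.1667, -11.7333)


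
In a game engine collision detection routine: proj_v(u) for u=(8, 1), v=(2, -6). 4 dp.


u.v = 10, |v| = sqrt(40) = 6.3246
Scalar projection = u.v / |v| = 10 / sqrt(40) = 1.5811

1.5811


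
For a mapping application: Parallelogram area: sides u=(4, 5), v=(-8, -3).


|u x v| = |4*(-3) - 5*(-8)|
= |(-12) - (-40)| = 28

28


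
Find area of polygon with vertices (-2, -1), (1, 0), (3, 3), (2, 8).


Shoelace sum: ((-2)*0 - 1*(-1)) + (1*3 - 3*0) + (3*8 - 2*3) + (2*(-1) - (-2)*8)
= 36
Area = |36|/2 = 18

18


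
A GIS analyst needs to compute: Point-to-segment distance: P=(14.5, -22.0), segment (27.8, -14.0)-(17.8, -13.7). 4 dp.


Project P onto AB: t = 1 (clamped to [0,1])
Closest point on segment: (17.8, -13.7)
Distance: 8.932

8.932


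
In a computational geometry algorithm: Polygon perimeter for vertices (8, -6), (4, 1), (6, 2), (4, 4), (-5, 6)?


Sides: (8, -6)->(4, 1): sqrt(65) = 8.062258, (4, 1)->(6, 2): sqrt(5) = 2.236068, (6, 2)->(4, 4): sqrt(8) = 2.828427, (4, 4)->(-5, 6): sqrt(85) = 9.219544, (-5, 6)->(8, -6): sqrt(313) = 17.691806
Sum = 40.038103
Perimeter = 40.0381

40.0381


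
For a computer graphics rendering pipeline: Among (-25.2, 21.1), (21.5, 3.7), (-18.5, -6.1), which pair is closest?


d(P0,P1) = 49.8362, d(P0,P2) = 28.013, d(P1,P2) = 41.183
Closest: P0 and P2

Closest pair: (-25.2, 21.1) and (-18.5, -6.1), distance = 28.013


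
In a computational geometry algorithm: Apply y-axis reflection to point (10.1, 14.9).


Reflection over y-axis: (x,y) -> (-x,y)
(10.1, 14.9) -> (-10.1, 14.9)

(-10.1, 14.9)


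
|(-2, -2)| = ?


|u| = sqrt((-2)^2 + (-2)^2) = sqrt(8) = 2.8284

2.8284


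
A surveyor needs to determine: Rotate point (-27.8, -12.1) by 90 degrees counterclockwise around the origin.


90° CCW: (x,y) -> (-y, x)
(-27.8,-12.1) -> (12.1, -27.8)

(12.1, -27.8)


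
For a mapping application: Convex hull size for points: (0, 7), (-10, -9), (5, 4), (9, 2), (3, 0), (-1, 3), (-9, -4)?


Convex hull vertices (CCW): (-10, -9), (9, 2), (0, 7), (-9, -4)
Count = 4

4


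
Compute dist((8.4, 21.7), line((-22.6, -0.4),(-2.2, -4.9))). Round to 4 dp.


|cross product| = 590.34
|line direction| = sqrt(436.41) = 20.8904
Distance = 590.34/sqrt(436.41) = 28.2589

28.2589


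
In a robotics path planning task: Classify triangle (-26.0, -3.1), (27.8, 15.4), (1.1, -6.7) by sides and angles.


Side lengths squared: AB^2=3236.69, BC^2=1201.3, CA^2=747.37
Sorted: [747.37, 1201.3, 3236.69]
By sides: Scalene, By angles: Obtuse

Scalene, Obtuse


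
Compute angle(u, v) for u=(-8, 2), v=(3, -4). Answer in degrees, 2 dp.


u.v = -32, |u| = sqrt(68) = 8.2462, |v| = sqrt(25) = 5
cos(theta) = u.v/(|u||v|) = -32/sqrt(1700) = -0.776114
theta = acos(-0.776114) = 140.91 degrees

140.91 degrees


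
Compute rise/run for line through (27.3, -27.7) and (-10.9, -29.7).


slope = (y2-y1)/(x2-x1) = ((-29.7)-(-27.7))/((-10.9)-27.3) = (-2)/(-38.2) = 0.0524

0.0524


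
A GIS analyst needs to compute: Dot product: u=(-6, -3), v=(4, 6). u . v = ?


u . v = u_x*v_x + u_y*v_y = (-6)*4 + (-3)*6
= (-24) + (-18) = -42

-42


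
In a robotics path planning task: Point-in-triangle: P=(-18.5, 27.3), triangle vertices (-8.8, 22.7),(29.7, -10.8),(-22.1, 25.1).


Cross products: AB x AP = -147.85, BC x BP = -243.2, CA x CP = 37.9
All same sign? no

No, outside


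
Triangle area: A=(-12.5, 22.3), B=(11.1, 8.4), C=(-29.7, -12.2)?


Area = |x_A(y_B-y_C) + x_B(y_C-y_A) + x_C(y_A-y_B)|/2
= |(-257.5) + (-382.95) + (-412.83)|/2
= 1053.28/2 = 526.64

526.64


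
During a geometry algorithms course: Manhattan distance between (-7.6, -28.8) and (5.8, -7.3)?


|(-7.6)-5.8| + |(-28.8)-(-7.3)| = 13.4 + 21.5 = 34.9

34.9


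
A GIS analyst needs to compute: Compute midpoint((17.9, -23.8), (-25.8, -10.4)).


M = ((17.9+(-25.8))/2, ((-23.8)+(-10.4))/2)
= (-3.95, -17.1)

(-3.95, -17.1)


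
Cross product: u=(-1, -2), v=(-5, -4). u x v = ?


u x v = u_x*v_y - u_y*v_x = (-1)*(-4) - (-2)*(-5)
= 4 - 10 = -6

-6


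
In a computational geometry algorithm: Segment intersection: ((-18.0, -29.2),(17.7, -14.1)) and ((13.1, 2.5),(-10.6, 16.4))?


Cross products: d1=1183.58, d2=329.48, d3=662.08, d4=1516.18
d1*d2 < 0 and d3*d4 < 0? no

No, they don't intersect


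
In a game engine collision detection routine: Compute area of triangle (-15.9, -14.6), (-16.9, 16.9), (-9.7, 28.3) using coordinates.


Area = |x_A(y_B-y_C) + x_B(y_C-y_A) + x_C(y_A-y_B)|/2
= |181.26 + (-725.01) + 305.55|/2
= 238.2/2 = 119.1

119.1


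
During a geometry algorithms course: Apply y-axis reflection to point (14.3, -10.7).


Reflection over y-axis: (x,y) -> (-x,y)
(14.3, -10.7) -> (-14.3, -10.7)

(-14.3, -10.7)


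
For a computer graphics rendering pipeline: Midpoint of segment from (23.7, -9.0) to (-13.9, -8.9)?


M = ((23.7+(-13.9))/2, ((-9)+(-8.9))/2)
= (4.9, -8.95)

(4.9, -8.95)


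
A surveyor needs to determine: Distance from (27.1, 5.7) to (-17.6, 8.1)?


dx=-44.7, dy=2.4
d^2 = (-44.7)^2 + 2.4^2 = 2003.85
d = sqrt(2003.85) = 44.7644

44.7644


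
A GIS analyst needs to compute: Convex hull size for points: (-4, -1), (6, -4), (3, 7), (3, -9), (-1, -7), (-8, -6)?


Convex hull vertices (CCW): (-8, -6), (3, -9), (6, -4), (3, 7), (-4, -1)
Count = 5

5


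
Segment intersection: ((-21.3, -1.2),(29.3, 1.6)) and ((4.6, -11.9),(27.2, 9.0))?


Cross products: d1=783.13, d2=-211.13, d3=-613.94, d4=380.32
d1*d2 < 0 and d3*d4 < 0? yes

Yes, they intersect


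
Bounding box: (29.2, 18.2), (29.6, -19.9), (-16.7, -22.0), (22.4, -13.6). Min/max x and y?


x range: [-16.7, 29.6]
y range: [-22, 18.2]
Bounding box: (-16.7,-22) to (29.6,18.2)

(-16.7,-22) to (29.6,18.2)


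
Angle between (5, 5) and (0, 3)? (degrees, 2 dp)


u.v = 15, |u| = sqrt(50) = 7.0711, |v| = sqrt(9) = 3
cos(theta) = u.v/(|u||v|) = 15/sqrt(450) = 0.707107
theta = acos(0.707107) = 45 degrees

45 degrees


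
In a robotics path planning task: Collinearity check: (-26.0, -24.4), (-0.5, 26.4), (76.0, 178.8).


Cross product: ((-0.5)-(-26))*(178.8-(-24.4)) - (26.4-(-24.4))*(76-(-26))
= 0

Yes, collinear


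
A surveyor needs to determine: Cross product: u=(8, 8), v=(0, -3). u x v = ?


u x v = u_x*v_y - u_y*v_x = 8*(-3) - 8*0
= (-24) - 0 = -24

-24


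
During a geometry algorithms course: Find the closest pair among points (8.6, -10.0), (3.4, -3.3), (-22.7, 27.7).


d(P0,P1) = 8.4812, d(P0,P2) = 48.9998, d(P1,P2) = 40.5242
Closest: P0 and P1

Closest pair: (8.6, -10.0) and (3.4, -3.3), distance = 8.4812


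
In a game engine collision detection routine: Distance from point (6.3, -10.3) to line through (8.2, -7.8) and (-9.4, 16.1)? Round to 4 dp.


|cross product| = 89.41
|line direction| = sqrt(880.97) = 29.6811
Distance = 89.41/sqrt(880.97) = 3.0124

3.0124


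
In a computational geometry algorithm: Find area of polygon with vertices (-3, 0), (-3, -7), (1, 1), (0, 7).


Shoelace sum: ((-3)*(-7) - (-3)*0) + ((-3)*1 - 1*(-7)) + (1*7 - 0*1) + (0*0 - (-3)*7)
= 53
Area = |53|/2 = 26.5

26.5


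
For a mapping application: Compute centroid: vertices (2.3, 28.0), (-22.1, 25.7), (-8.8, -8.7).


Centroid = ((x_A+x_B+x_C)/3, (y_A+y_B+y_C)/3)
= ((2.3+(-22.1)+(-8.8))/3, (28+25.7+(-8.7))/3)
= (-9.5333, 15)

(-9.5333, 15)


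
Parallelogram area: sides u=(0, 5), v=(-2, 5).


|u x v| = |0*5 - 5*(-2)|
= |0 - (-10)| = 10

10


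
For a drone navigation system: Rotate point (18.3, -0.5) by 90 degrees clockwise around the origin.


90° CW: (x,y) -> (y, -x)
(18.3,-0.5) -> (-0.5, -18.3)

(-0.5, -18.3)


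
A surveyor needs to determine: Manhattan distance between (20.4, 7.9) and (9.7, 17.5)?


|20.4-9.7| + |7.9-17.5| = 10.7 + 9.6 = 20.3

20.3


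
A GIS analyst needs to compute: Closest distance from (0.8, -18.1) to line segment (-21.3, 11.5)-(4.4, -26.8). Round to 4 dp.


Project P onto AB: t = 0.7999 (clamped to [0,1])
Closest point on segment: (-0.7431, -19.1354)
Distance: 1.8583

1.8583


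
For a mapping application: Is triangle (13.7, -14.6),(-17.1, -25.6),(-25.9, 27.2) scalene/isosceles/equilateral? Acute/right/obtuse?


Side lengths squared: AB^2=1069.64, BC^2=2865.28, CA^2=3315.4
Sorted: [1069.64, 2865.28, 3315.4]
By sides: Scalene, By angles: Acute

Scalene, Acute


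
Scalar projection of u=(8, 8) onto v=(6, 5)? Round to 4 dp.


u.v = 88, |v| = sqrt(61) = 7.8102
Scalar projection = u.v / |v| = 88 / sqrt(61) = 11.2672

11.2672


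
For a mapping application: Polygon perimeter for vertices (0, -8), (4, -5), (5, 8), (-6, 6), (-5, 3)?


Sides: (0, -8)->(4, -5): sqrt(25) = 5, (4, -5)->(5, 8): sqrt(170) = 13.038405, (5, 8)->(-6, 6): sqrt(125) = 11.18034, (-6, 6)->(-5, 3): sqrt(10) = 3.162278, (-5, 3)->(0, -8): sqrt(146) = 12.083046
Sum = 44.464069
Perimeter = 44.4641

44.4641


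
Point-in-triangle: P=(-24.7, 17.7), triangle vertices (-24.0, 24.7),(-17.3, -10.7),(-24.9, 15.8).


Cross products: AB x AP = -71.68, BC x BP = -19.74, CA x CP = -0.07
All same sign? yes

Yes, inside


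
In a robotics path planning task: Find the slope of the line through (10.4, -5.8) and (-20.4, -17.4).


slope = (y2-y1)/(x2-x1) = ((-17.4)-(-5.8))/((-20.4)-10.4) = (-11.6)/(-30.8) = 0.3766

0.3766


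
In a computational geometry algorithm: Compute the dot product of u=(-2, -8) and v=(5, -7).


u . v = u_x*v_x + u_y*v_y = (-2)*5 + (-8)*(-7)
= (-10) + 56 = 46

46


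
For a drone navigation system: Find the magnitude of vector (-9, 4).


|u| = sqrt((-9)^2 + 4^2) = sqrt(97) = 9.8489

9.8489


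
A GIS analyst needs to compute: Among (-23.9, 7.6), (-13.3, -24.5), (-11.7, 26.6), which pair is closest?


d(P0,P1) = 33.8049, d(P0,P2) = 22.5796, d(P1,P2) = 51.125
Closest: P0 and P2

Closest pair: (-23.9, 7.6) and (-11.7, 26.6), distance = 22.5796


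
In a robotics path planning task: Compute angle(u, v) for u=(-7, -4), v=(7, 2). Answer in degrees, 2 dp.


u.v = -57, |u| = sqrt(65) = 8.0623, |v| = sqrt(53) = 7.2801
cos(theta) = u.v/(|u||v|) = -57/sqrt(3445) = -0.971136
theta = acos(-0.971136) = 166.2 degrees

166.2 degrees


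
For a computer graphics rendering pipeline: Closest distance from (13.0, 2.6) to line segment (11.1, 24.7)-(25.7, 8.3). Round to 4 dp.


Project P onto AB: t = 0.8093 (clamped to [0,1])
Closest point on segment: (22.9158, 11.4275)
Distance: 13.2758

13.2758


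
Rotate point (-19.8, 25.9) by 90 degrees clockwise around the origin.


90° CW: (x,y) -> (y, -x)
(-19.8,25.9) -> (25.9, 19.8)

(25.9, 19.8)


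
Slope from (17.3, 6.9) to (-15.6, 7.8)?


slope = (y2-y1)/(x2-x1) = (7.8-6.9)/((-15.6)-17.3) = 0.9/(-32.9) = -0.0274

-0.0274


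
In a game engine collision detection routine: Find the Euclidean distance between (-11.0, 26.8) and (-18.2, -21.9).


dx=-7.2, dy=-48.7
d^2 = (-7.2)^2 + (-48.7)^2 = 2423.53
d = sqrt(2423.53) = 49.2294

49.2294


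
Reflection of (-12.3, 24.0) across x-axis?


Reflection over x-axis: (x,y) -> (x,-y)
(-12.3, 24) -> (-12.3, -24)

(-12.3, -24)


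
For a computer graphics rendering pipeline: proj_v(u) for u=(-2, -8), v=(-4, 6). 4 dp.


u.v = -40, |v| = sqrt(52) = 7.2111
Scalar projection = u.v / |v| = -40 / sqrt(52) = -5.547

-5.547


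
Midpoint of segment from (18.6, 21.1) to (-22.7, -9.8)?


M = ((18.6+(-22.7))/2, (21.1+(-9.8))/2)
= (-2.05, 5.65)

(-2.05, 5.65)


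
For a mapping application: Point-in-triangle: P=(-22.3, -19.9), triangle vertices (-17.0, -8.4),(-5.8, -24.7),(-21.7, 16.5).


Cross products: AB x AP = -215.19, BC x BP = 603.48, CA x CP = -186.02
All same sign? no

No, outside


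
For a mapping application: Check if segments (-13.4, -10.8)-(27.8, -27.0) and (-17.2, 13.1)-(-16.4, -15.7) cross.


Cross products: d1=90.32, d2=1263.92, d3=923.12, d4=-250.48
d1*d2 < 0 and d3*d4 < 0? no

No, they don't intersect


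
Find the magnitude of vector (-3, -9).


|u| = sqrt((-3)^2 + (-9)^2) = sqrt(90) = 9.4868

9.4868


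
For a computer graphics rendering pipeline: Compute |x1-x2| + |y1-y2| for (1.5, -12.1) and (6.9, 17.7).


|1.5-6.9| + |(-12.1)-17.7| = 5.4 + 29.8 = 35.2

35.2


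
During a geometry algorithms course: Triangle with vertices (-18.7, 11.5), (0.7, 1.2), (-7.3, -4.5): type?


Side lengths squared: AB^2=482.45, BC^2=96.49, CA^2=385.96
Sorted: [96.49, 385.96, 482.45]
By sides: Scalene, By angles: Right

Scalene, Right


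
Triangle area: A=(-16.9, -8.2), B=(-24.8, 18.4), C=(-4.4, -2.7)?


Area = |x_A(y_B-y_C) + x_B(y_C-y_A) + x_C(y_A-y_B)|/2
= |(-356.59) + (-136.4) + 117.04|/2
= 375.95/2 = 187.975

187.975


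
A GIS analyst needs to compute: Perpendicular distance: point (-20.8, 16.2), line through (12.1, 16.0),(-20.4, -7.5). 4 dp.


|cross product| = 779.65
|line direction| = sqrt(1608.5) = 40.1061
Distance = 779.65/sqrt(1608.5) = 19.4397

19.4397


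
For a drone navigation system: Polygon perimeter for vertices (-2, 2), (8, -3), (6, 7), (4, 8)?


Sides: (-2, 2)->(8, -3): sqrt(125) = 11.18034, (8, -3)->(6, 7): sqrt(104) = 10.198039, (6, 7)->(4, 8): sqrt(5) = 2.236068, (4, 8)->(-2, 2): sqrt(72) = 8.485281
Sum = 32.099728
Perimeter = 32.0997

32.0997


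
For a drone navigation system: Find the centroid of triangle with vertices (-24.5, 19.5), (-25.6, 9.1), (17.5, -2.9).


Centroid = ((x_A+x_B+x_C)/3, (y_A+y_B+y_C)/3)
= (((-24.5)+(-25.6)+17.5)/3, (19.5+9.1+(-2.9))/3)
= (-10.8667, 8.5667)

(-10.8667, 8.5667)


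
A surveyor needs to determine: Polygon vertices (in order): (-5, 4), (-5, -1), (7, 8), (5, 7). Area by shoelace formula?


Shoelace sum: ((-5)*(-1) - (-5)*4) + ((-5)*8 - 7*(-1)) + (7*7 - 5*8) + (5*4 - (-5)*7)
= 56
Area = |56|/2 = 28

28


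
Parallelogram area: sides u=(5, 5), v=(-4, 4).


|u x v| = |5*4 - 5*(-4)|
= |20 - (-20)| = 40

40


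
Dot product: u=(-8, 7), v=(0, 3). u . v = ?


u . v = u_x*v_x + u_y*v_y = (-8)*0 + 7*3
= 0 + 21 = 21

21


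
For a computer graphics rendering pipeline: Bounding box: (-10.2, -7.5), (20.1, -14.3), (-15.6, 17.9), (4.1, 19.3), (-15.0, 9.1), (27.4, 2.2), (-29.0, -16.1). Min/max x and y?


x range: [-29, 27.4]
y range: [-16.1, 19.3]
Bounding box: (-29,-16.1) to (27.4,19.3)

(-29,-16.1) to (27.4,19.3)


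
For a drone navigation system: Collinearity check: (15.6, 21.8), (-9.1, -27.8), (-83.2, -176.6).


Cross product: ((-9.1)-15.6)*((-176.6)-21.8) - ((-27.8)-21.8)*((-83.2)-15.6)
= 0

Yes, collinear


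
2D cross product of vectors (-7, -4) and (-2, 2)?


u x v = u_x*v_y - u_y*v_x = (-7)*2 - (-4)*(-2)
= (-14) - 8 = -22

-22


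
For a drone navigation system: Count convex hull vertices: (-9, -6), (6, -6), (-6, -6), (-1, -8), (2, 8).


Convex hull vertices (CCW): (-9, -6), (-1, -8), (6, -6), (2, 8)
Count = 4

4


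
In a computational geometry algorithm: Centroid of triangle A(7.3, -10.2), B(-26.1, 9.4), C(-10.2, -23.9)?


Centroid = ((x_A+x_B+x_C)/3, (y_A+y_B+y_C)/3)
= ((7.3+(-26.1)+(-10.2))/3, ((-10.2)+9.4+(-23.9))/3)
= (-9.6667, -8.2333)

(-9.6667, -8.2333)


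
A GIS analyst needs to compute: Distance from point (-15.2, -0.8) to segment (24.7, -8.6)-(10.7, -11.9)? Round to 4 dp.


Project P onto AB: t = 1 (clamped to [0,1])
Closest point on segment: (10.7, -11.9)
Distance: 28.1784

28.1784


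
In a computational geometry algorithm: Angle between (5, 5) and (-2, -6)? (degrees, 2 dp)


u.v = -40, |u| = sqrt(50) = 7.0711, |v| = sqrt(40) = 6.3246
cos(theta) = u.v/(|u||v|) = -40/sqrt(2000) = -0.894427
theta = acos(-0.894427) = 153.43 degrees

153.43 degrees


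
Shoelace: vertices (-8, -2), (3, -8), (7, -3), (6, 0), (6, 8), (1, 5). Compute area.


Shoelace sum: ((-8)*(-8) - 3*(-2)) + (3*(-3) - 7*(-8)) + (7*0 - 6*(-3)) + (6*8 - 6*0) + (6*5 - 1*8) + (1*(-2) - (-8)*5)
= 243
Area = |243|/2 = 121.5

121.5


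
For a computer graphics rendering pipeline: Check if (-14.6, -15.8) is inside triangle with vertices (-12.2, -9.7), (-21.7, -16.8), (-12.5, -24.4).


Cross products: AB x AP = 40.91, BC x BP = 63.16, CA x CP = 33.45
All same sign? yes

Yes, inside


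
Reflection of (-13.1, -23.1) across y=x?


Reflection over y=x: (x,y) -> (y,x)
(-13.1, -23.1) -> (-23.1, -13.1)

(-23.1, -13.1)


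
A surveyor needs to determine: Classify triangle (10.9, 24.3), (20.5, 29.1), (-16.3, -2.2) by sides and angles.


Side lengths squared: AB^2=115.2, BC^2=2333.93, CA^2=1442.09
Sorted: [115.2, 1442.09, 2333.93]
By sides: Scalene, By angles: Obtuse

Scalene, Obtuse


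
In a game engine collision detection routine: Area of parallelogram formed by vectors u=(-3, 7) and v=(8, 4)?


|u x v| = |(-3)*4 - 7*8|
= |(-12) - 56| = 68

68


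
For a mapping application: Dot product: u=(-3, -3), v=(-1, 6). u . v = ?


u . v = u_x*v_x + u_y*v_y = (-3)*(-1) + (-3)*6
= 3 + (-18) = -15

-15


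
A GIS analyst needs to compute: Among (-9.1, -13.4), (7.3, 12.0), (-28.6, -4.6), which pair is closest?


d(P0,P1) = 30.2344, d(P0,P2) = 21.3937, d(P1,P2) = 39.5521
Closest: P0 and P2

Closest pair: (-9.1, -13.4) and (-28.6, -4.6), distance = 21.3937


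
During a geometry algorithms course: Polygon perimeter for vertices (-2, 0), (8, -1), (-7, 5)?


Sides: (-2, 0)->(8, -1): sqrt(101) = 10.049876, (8, -1)->(-7, 5): sqrt(261) = 16.155494, (-7, 5)->(-2, 0): sqrt(50) = 7.071068
Sum = 33.276438
Perimeter = 33.2764

33.2764


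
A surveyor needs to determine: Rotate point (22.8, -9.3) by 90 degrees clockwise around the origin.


90° CW: (x,y) -> (y, -x)
(22.8,-9.3) -> (-9.3, -22.8)

(-9.3, -22.8)


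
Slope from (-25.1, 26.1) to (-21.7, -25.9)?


slope = (y2-y1)/(x2-x1) = ((-25.9)-26.1)/((-21.7)-(-25.1)) = (-52)/3.4 = -15.2941

-15.2941


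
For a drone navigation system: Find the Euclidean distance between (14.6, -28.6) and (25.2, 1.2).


dx=10.6, dy=29.8
d^2 = 10.6^2 + 29.8^2 = 1000.4
d = sqrt(1000.4) = 31.6291

31.6291


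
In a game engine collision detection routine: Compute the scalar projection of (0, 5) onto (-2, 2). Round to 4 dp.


u.v = 10, |v| = sqrt(8) = 2.8284
Scalar projection = u.v / |v| = 10 / sqrt(8) = 3.5355

3.5355


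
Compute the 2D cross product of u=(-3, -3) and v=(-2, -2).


u x v = u_x*v_y - u_y*v_x = (-3)*(-2) - (-3)*(-2)
= 6 - 6 = 0

0


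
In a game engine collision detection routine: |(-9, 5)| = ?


|u| = sqrt((-9)^2 + 5^2) = sqrt(106) = 10.2956

10.2956


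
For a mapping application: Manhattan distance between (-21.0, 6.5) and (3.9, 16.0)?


|(-21)-3.9| + |6.5-16| = 24.9 + 9.5 = 34.4

34.4


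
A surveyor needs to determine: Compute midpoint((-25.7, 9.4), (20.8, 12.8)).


M = (((-25.7)+20.8)/2, (9.4+12.8)/2)
= (-2.45, 11.1)

(-2.45, 11.1)


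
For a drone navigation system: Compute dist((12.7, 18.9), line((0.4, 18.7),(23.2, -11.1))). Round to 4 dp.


|cross product| = 371.1
|line direction| = sqrt(1407.88) = 37.5217
Distance = 371.1/sqrt(1407.88) = 9.8903

9.8903


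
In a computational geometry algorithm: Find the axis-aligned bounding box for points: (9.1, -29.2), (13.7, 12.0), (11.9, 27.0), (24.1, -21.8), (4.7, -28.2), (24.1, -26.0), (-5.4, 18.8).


x range: [-5.4, 24.1]
y range: [-29.2, 27]
Bounding box: (-5.4,-29.2) to (24.1,27)

(-5.4,-29.2) to (24.1,27)


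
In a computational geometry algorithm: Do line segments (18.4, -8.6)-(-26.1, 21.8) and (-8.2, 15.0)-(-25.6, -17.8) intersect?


Cross products: d1=1283.12, d2=-705.44, d3=-241.56, d4=1747
d1*d2 < 0 and d3*d4 < 0? yes

Yes, they intersect


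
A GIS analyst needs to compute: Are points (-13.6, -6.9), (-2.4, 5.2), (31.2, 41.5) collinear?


Cross product: ((-2.4)-(-13.6))*(41.5-(-6.9)) - (5.2-(-6.9))*(31.2-(-13.6))
= 0

Yes, collinear


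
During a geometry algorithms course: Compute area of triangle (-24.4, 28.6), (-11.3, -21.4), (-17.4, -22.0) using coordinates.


Area = |x_A(y_B-y_C) + x_B(y_C-y_A) + x_C(y_A-y_B)|/2
= |(-14.64) + 571.78 + (-870)|/2
= 312.86/2 = 156.43

156.43


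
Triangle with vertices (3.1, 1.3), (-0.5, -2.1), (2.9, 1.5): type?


Side lengths squared: AB^2=24.52, BC^2=24.52, CA^2=0.08
Sorted: [0.08, 24.52, 24.52]
By sides: Isosceles, By angles: Acute

Isosceles, Acute


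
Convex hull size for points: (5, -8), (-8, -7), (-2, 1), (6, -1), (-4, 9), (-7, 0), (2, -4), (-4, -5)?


Convex hull vertices (CCW): (-8, -7), (5, -8), (6, -1), (-4, 9), (-7, 0)
Count = 5

5


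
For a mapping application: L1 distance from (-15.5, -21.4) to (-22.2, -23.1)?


|(-15.5)-(-22.2)| + |(-21.4)-(-23.1)| = 6.7 + 1.7 = 8.4

8.4


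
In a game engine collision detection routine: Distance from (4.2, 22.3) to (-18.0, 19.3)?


dx=-22.2, dy=-3
d^2 = (-22.2)^2 + (-3)^2 = 501.84
d = sqrt(501.84) = 22.4018

22.4018


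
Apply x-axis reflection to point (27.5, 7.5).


Reflection over x-axis: (x,y) -> (x,-y)
(27.5, 7.5) -> (27.5, -7.5)

(27.5, -7.5)


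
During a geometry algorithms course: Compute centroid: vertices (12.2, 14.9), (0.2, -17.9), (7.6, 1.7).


Centroid = ((x_A+x_B+x_C)/3, (y_A+y_B+y_C)/3)
= ((12.2+0.2+7.6)/3, (14.9+(-17.9)+1.7)/3)
= (6.6667, -0.4333)

(6.6667, -0.4333)


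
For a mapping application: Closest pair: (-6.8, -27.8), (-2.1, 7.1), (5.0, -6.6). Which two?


d(P0,P1) = 35.2151, d(P0,P2) = 24.2627, d(P1,P2) = 15.4305
Closest: P1 and P2

Closest pair: (-2.1, 7.1) and (5.0, -6.6), distance = 15.4305


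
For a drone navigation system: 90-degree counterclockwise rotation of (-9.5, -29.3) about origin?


90° CCW: (x,y) -> (-y, x)
(-9.5,-29.3) -> (29.3, -9.5)

(29.3, -9.5)


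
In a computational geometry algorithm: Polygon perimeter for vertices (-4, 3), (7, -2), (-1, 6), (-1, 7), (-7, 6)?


Sides: (-4, 3)->(7, -2): sqrt(146) = 12.083046, (7, -2)->(-1, 6): sqrt(128) = 11.313708, (-1, 6)->(-1, 7): sqrt(1) = 1, (-1, 7)->(-7, 6): sqrt(37) = 6.082763, (-7, 6)->(-4, 3): sqrt(18) = 4.242641
Sum = 34.722158
Perimeter = 34.7222

34.7222


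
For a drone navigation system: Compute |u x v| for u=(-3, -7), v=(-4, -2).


|u x v| = |(-3)*(-2) - (-7)*(-4)|
= |6 - 28| = 22

22


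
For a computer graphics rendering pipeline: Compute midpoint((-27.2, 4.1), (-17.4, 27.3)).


M = (((-27.2)+(-17.4))/2, (4.1+27.3)/2)
= (-22.3, 15.7)

(-22.3, 15.7)


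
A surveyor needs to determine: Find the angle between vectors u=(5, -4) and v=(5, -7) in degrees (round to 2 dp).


u.v = 53, |u| = sqrt(41) = 6.4031, |v| = sqrt(74) = 8.6023
cos(theta) = u.v/(|u||v|) = 53/sqrt(3034) = 0.962206
theta = acos(0.962206) = 15.8 degrees

15.8 degrees


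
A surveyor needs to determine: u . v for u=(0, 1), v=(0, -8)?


u . v = u_x*v_x + u_y*v_y = 0*0 + 1*(-8)
= 0 + (-8) = -8

-8


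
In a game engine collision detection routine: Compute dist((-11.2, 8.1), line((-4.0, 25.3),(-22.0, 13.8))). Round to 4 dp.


|cross product| = 226.8
|line direction| = sqrt(456.25) = 21.36
Distance = 226.8/sqrt(456.25) = 10.618

10.618


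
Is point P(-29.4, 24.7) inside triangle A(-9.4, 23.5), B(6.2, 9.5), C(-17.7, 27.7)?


Cross products: AB x AP = -261.28, BC x BP = 284.64, CA x CP = -74.04
All same sign? no

No, outside


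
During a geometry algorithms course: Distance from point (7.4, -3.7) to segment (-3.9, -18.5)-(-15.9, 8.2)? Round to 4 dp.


Project P onto AB: t = 0.3029 (clamped to [0,1])
Closest point on segment: (-7.5349, -10.4123)
Distance: 16.374

16.374


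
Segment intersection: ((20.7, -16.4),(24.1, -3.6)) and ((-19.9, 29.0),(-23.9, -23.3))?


Cross products: d1=2304.98, d2=2431.6, d3=674.04, d4=547.42
d1*d2 < 0 and d3*d4 < 0? no

No, they don't intersect


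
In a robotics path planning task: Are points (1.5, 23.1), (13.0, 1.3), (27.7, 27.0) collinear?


Cross product: (13-1.5)*(27-23.1) - (1.3-23.1)*(27.7-1.5)
= 616.01

No, not collinear


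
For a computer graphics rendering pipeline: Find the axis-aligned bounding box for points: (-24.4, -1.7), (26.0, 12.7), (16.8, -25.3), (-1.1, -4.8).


x range: [-24.4, 26]
y range: [-25.3, 12.7]
Bounding box: (-24.4,-25.3) to (26,12.7)

(-24.4,-25.3) to (26,12.7)


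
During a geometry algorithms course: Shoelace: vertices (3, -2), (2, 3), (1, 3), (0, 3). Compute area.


Shoelace sum: (3*3 - 2*(-2)) + (2*3 - 1*3) + (1*3 - 0*3) + (0*(-2) - 3*3)
= 10
Area = |10|/2 = 5

5


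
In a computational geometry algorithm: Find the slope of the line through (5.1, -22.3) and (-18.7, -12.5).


slope = (y2-y1)/(x2-x1) = ((-12.5)-(-22.3))/((-18.7)-5.1) = 9.8/(-23.8) = -0.4118

-0.4118


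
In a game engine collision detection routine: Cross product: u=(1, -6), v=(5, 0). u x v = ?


u x v = u_x*v_y - u_y*v_x = 1*0 - (-6)*5
= 0 - (-30) = 30

30


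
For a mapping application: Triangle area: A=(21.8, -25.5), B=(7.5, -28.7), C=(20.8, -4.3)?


Area = |x_A(y_B-y_C) + x_B(y_C-y_A) + x_C(y_A-y_B)|/2
= |(-531.92) + 159 + 66.56|/2
= 306.36/2 = 153.18

153.18


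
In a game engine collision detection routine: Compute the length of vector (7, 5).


|u| = sqrt(7^2 + 5^2) = sqrt(74) = 8.6023

8.6023


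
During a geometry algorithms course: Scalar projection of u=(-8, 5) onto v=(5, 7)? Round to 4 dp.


u.v = -5, |v| = sqrt(74) = 8.6023
Scalar projection = u.v / |v| = -5 / sqrt(74) = -0.5812

-0.5812


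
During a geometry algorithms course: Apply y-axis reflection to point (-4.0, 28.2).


Reflection over y-axis: (x,y) -> (-x,y)
(-4, 28.2) -> (4, 28.2)

(4, 28.2)


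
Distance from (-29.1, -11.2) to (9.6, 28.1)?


dx=38.7, dy=39.3
d^2 = 38.7^2 + 39.3^2 = 3042.18
d = sqrt(3042.18) = 55.156

55.156


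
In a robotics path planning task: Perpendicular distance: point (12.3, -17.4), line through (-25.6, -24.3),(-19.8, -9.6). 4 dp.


|cross product| = 517.11
|line direction| = sqrt(249.73) = 15.8028
Distance = 517.11/sqrt(249.73) = 32.7226

32.7226


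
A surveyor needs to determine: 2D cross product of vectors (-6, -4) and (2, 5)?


u x v = u_x*v_y - u_y*v_x = (-6)*5 - (-4)*2
= (-30) - (-8) = -22

-22


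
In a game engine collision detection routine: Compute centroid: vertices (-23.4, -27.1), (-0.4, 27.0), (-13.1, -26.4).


Centroid = ((x_A+x_B+x_C)/3, (y_A+y_B+y_C)/3)
= (((-23.4)+(-0.4)+(-13.1))/3, ((-27.1)+27+(-26.4))/3)
= (-12.3, -8.8333)

(-12.3, -8.8333)


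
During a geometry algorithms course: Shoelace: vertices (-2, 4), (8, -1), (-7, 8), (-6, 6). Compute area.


Shoelace sum: ((-2)*(-1) - 8*4) + (8*8 - (-7)*(-1)) + ((-7)*6 - (-6)*8) + ((-6)*4 - (-2)*6)
= 21
Area = |21|/2 = 10.5

10.5


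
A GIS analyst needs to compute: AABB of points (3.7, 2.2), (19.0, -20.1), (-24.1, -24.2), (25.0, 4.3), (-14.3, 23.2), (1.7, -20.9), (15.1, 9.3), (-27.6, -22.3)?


x range: [-27.6, 25]
y range: [-24.2, 23.2]
Bounding box: (-27.6,-24.2) to (25,23.2)

(-27.6,-24.2) to (25,23.2)


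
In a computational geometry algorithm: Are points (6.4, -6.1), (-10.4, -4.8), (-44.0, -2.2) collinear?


Cross product: ((-10.4)-6.4)*((-2.2)-(-6.1)) - ((-4.8)-(-6.1))*((-44)-6.4)
= 0

Yes, collinear


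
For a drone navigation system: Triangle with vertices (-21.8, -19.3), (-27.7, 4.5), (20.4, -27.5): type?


Side lengths squared: AB^2=601.25, BC^2=3337.61, CA^2=1848.08
Sorted: [601.25, 1848.08, 3337.61]
By sides: Scalene, By angles: Obtuse

Scalene, Obtuse


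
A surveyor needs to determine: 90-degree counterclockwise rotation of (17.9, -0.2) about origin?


90° CCW: (x,y) -> (-y, x)
(17.9,-0.2) -> (0.2, 17.9)

(0.2, 17.9)


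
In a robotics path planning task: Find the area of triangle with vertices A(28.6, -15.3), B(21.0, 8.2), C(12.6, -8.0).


Area = |x_A(y_B-y_C) + x_B(y_C-y_A) + x_C(y_A-y_B)|/2
= |463.32 + 153.3 + (-296.1)|/2
= 320.52/2 = 160.26

160.26


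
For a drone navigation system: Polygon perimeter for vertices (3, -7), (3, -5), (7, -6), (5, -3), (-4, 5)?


Sides: (3, -7)->(3, -5): sqrt(4) = 2, (3, -5)->(7, -6): sqrt(17) = 4.123106, (7, -6)->(5, -3): sqrt(13) = 3.605551, (5, -3)->(-4, 5): sqrt(145) = 12.041595, (-4, 5)->(3, -7): sqrt(193) = 13.892444
Sum = 35.662696
Perimeter = 35.6627

35.6627
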